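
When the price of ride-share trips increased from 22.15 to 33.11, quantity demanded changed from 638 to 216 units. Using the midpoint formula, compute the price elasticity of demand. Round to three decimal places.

%ΔQ = (216 − 638)/[(638 + 216)/2] = -422/427 ≈ -0.9883.
%Δp = (33.11 − 22.15)/[(22.15 + 33.11)/2] = 10.96/27.63 ≈ 0.3967.
Arc elasticity E = %ΔQ/%Δp ≈ -0.9883/0.3967 ≈ -2.491.
|E| > 1: demand is elastic over this range.

-2.491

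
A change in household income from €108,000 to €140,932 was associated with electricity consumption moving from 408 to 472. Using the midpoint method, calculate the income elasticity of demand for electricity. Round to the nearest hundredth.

0.55

%ΔQ = (472 − 408)/[(408+472)/2] = 64/440 ≈ 0.1455.
%ΔM = (140,932 − 108,000)/[(108,000+140,932)/2] = 32932/124466 ≈ 0.2646.
E_I = %ΔQ/%ΔM ≈ 0.55.
E_I ∈ (0,1): normal good (necessity).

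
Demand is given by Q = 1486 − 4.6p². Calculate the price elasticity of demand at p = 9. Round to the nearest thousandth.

At p = 9, Q = 1113.4.
dQ/dp = −2·4.6·p = −82.8.
Point elasticity E = (dQ/dp)·(p/Q) = -82.8 × 9/1113.4 ≈ -0.669.
|E| < 1, so demand is inelastic at this price.

-0.669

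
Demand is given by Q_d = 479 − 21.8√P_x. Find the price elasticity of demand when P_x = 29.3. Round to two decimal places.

At P_x = 29.3, Q_d = 360.9977.
dQ_d/dP_x = −21.8/(2√P_x) = −21.8/(2·5.4129).
Point elasticity E = (dQ_d/dP_x)·(P_x/Q_d) = -2.0137 × 29.3/360.9977 ≈ -0.16.
|E| < 1, so demand is inelastic at this price.

-0.16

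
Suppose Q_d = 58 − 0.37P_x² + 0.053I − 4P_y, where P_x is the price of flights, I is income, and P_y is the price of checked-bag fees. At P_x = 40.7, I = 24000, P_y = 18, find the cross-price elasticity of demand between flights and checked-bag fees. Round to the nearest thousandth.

-0.112

First evaluate Q_d: 58 − 0.37(40.7)² + 0.053(24000) − 4(18) = 58 − 612.9013 + 1272 − 72 = 645.0987.
∂Q_d/∂P_y = −4, so E_xy = -4·(18/645.0987) ≈ -0.112.
E_xy < 0: the goods are complements.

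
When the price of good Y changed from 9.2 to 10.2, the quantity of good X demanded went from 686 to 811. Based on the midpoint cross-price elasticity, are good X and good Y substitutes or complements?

%ΔQ_x = (811 − 686)/[(686+811)/2] = 125/748.5 ≈ 0.1670.
%ΔP_y = (10.2 − 9.2)/[(9.2+10.2)/2] ≈ 0.1031.
E_xy = 0.1670/0.1031 ≈ 1.620.
E_xy > 0, so the goods are substitutes.

substitutes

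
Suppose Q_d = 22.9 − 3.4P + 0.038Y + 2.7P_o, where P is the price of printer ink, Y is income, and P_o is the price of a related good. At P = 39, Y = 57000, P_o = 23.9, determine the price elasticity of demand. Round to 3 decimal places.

-0.063

First evaluate Q_d: 22.9 − 3.4(39) + 0.038(57000) + 2.7(23.9) = 22.9 − 132.6 + 2166 + 64.53 = 2120.83.
∂Q_d/∂P = −3.4, so E_p = (−3.4)·(39/2120.83) ≈ -0.063.
|E_p| < 1: demand is inelastic.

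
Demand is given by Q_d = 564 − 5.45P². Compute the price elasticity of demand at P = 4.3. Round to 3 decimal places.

-0.435

At P = 4.3, Q_d = 463.2295.
dQ_d/dP = −2·5.45·P = −46.87.
Point elasticity E = (dQ_d/dP)·(P/Q_d) = -46.87 × 4.3/463.2295 ≈ -0.435.
|E| < 1, so demand is inelastic at this price.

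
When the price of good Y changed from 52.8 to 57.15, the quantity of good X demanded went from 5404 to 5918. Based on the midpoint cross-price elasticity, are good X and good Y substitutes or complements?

%ΔQ_x = (5918 − 5404)/[(5404+5918)/2] = 514/5661 ≈ 0.0908.
%ΔP_y = (57.15 − 52.8)/[(52.8+57.15)/2] ≈ 0.0791.
E_xy = 0.0908/0.0791 ≈ 1.147.
E_xy > 0, so the goods are substitutes.

substitutes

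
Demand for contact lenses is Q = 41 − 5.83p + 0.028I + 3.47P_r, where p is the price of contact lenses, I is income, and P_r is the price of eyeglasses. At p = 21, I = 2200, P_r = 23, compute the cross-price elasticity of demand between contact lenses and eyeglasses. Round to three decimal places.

At the given point, Q = 41 − 5.83(21) + 0.028(2200) + 3.47(23) = 41 − 122.43 + 61.6 + 79.81 = 59.98.
∂Q/∂P_r = +3.47, so E_xy = 3.47·(23/59.98) ≈ 1.331.
E_xy > 0: the goods are substitutes.

1.331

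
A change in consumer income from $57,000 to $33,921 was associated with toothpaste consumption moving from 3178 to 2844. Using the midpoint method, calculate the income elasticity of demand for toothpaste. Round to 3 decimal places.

%ΔQ = (2844 − 3178)/[(3178+2844)/2] = -334/3011 ≈ -0.1109.
%ΔM = (33,921 − 57,000)/[(57,000+33,921)/2] = -23079/45460.5 ≈ -0.5077.
E_I = %ΔQ/%ΔM ≈ 0.219.
E_I ∈ (0,1): normal good (necessity).

0.219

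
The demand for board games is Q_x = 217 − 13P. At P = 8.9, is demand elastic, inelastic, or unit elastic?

At P = 8.9, Q_x = 101.3.
dQ_x/dP = −13.
Point elasticity E = (dQ_x/dP)·(P/Q_x) = -13 × 8.9/101.3 ≈ -1.142.
|E| ≈ 1.142 > 1, so demand is elastic.

elastic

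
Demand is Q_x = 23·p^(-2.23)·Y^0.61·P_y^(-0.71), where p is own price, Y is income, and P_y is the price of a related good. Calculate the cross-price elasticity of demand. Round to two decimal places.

For a Cobb–Douglas (constant-elasticity) form Q_x = A·P_y^α·…, the elasticity with respect to P_y equals the exponent α at every point.
Here the exponent on P_y is -0.71, so the cross-price elasticity of demand is -0.71.

-0.71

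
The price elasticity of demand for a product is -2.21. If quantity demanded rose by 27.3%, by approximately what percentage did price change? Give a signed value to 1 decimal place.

-12.4

%ΔQ ≈ E × %ΔP ⇒ %ΔP = %ΔQ / E = (27.3%)/(-2.21) ≈ -12.4%.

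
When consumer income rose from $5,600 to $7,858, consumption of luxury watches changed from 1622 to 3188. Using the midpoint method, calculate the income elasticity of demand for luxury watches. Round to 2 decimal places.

1.94

%ΔQ = (3188 − 1622)/[(1622+3188)/2] = 1566/2405 ≈ 0.6511.
%ΔI = (7,858 − 5,600)/[(5,600+7,858)/2] = 2258/6729 ≈ 0.3356.
E_I = %ΔQ/%ΔI ≈ 1.94.
E_I > 1: normal good (luxury).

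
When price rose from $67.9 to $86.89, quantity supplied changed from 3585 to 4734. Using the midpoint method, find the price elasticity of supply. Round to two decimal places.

1.13

%Δq = (4734 − 3585)/[(3585 + 4734)/2] = 1149/4159.5 ≈ 0.2762.
%Δp = (86.89 − 67.9)/[(67.9 + 86.89)/2] = 18.99/77.395 ≈ 0.2454.
Arc elasticity E = %Δq/%Δp ≈ 0.2762/0.2454 ≈ 1.13.
|E| > 1: supply is elastic over this range.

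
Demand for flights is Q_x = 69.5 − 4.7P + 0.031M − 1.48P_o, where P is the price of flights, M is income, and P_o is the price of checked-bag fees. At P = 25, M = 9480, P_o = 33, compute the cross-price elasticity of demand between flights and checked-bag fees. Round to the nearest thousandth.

Substituting, Q_x = 69.5 − 4.7(25) + 0.031(9480) − 1.48(33) = 69.5 − 117.5 + 293.88 − 48.84 = 197.04.
∂Q_x/∂P_o = −1.48, so E_xy = -1.48·(33/197.04) ≈ -0.248.
E_xy < 0: the goods are complements.

-0.248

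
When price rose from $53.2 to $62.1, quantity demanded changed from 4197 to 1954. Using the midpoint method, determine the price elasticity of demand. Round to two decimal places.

-4.72

%ΔQ = (1954 − 4197)/[(4197 + 1954)/2] = -2243/3075.5 ≈ -0.7293.
%Δp = (62.1 − 53.2)/[(53.2 + 62.1)/2] = 8.9/57.65 ≈ 0.1544.
Arc elasticity E = %ΔQ/%Δp ≈ -0.7293/0.1544 ≈ -4.72.
|E| > 1: demand is elastic over this range.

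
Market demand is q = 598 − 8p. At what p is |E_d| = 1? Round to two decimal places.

For linear demand q = a − bp, E = −bp/(a − bp). |E| = 1 ⇒ bp = a − bp ⇒ p = a/(2b).
p = 598/(2·8) ≈ 37.38.

37.38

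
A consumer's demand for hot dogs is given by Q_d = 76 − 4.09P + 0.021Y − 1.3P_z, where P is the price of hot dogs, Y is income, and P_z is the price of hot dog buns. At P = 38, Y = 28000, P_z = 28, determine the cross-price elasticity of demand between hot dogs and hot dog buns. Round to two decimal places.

At the given point, Q_d = 76 − 4.09(38) + 0.021(28000) − 1.3(28) = 76 − 155.42 + 588 − 36.4 = 472.18.
∂Q_d/∂P_z = −1.3, so E_xy = -1.3·(28/472.18) ≈ -0.08.
E_xy < 0: the goods are complements.

-0.08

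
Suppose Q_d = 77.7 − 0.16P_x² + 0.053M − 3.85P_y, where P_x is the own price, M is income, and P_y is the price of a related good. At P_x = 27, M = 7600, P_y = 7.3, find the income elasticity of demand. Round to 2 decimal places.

1.20

At the given point, Q_d = 77.7 − 0.16(27)² + 0.053(7600) − 3.85(7.3) = 77.7 − 116.64 + 402.8 − 28.105 = 335.755.
∂Q_d/∂M = +0.053, so E_I = 0.053·(7600/335.755) ≈ 1.20.
E_I > 1: normal good (luxury).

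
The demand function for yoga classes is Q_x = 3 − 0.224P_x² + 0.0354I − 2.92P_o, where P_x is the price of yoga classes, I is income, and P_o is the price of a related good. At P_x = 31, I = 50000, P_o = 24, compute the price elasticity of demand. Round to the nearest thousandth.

-0.289

Q_x = 3 − 0.224(31)² + 0.0354(50000) − 2.92(24) = 3 − 215.264 + 1770 − 70.08 = 1487.656.
∂Q_x/∂P_x = −2·0.224·P_x = -13.888, so E_p = -13.888·(31/1487.656) ≈ -0.289.
|E_p| < 1: demand is inelastic.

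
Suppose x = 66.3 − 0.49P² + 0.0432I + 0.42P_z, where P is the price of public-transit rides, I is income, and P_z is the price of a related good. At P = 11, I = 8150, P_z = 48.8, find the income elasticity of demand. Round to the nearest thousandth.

x = 66.3 − 0.49(11)² + 0.0432(8150) + 0.42(48.8) = 66.3 − 59.29 + 352.08 + 20.496 = 379.586.
∂x/∂I = +0.0432, so E_I = 0.0432·(8150/379.586) ≈ 0.928.
E_I ∈ (0,1): normal good (necessity).

0.928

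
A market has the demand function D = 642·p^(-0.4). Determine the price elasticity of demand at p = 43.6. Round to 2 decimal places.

-0.40

For a Cobb–Douglas (constant-elasticity) form D = A·p^α·…, the elasticity with respect to p equals the exponent α at every point.
Here the exponent on p is -0.4, so the price elasticity of demand is -0.40.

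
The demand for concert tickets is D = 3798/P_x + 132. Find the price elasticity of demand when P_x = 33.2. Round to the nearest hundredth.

At P_x = 33.2, D = 246.3976.
dD/dP_x = −3798/P_x² = −3.4457.
Point elasticity E = (dD/dP_x)·(P_x/D) = -3.4457 × 33.2/246.3976 ≈ -0.46.
|E| < 1, so demand is inelastic at this price.

-0.46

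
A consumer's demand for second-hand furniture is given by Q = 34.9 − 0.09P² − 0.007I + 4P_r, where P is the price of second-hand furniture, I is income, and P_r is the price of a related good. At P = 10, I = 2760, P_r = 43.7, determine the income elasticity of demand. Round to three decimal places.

-0.107

Evaluating quantity at (P, I, P_r) gives Q = 34.9 − 0.09(10)² − 0.007(2760) + 4(43.7) = 34.9 − 9 − 19.32 + 174.8 = 181.38.
∂Q/∂I = −0.007, so E_I = -0.007·(2760/181.38) ≈ -0.107.
E_I < 0: inferior good.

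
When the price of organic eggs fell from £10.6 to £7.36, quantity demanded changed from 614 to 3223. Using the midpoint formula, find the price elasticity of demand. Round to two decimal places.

-3.77

%Δq = (3223 − 614)/[(614 + 3223)/2] = 2609/1918.5 ≈ 1.3599.
%ΔP = (7.36 − 10.6)/[(10.6 + 7.36)/2] = -3.24/8.98 ≈ -0.3608.
Arc elasticity E = %Δq/%ΔP ≈ 1.3599/-0.3608 ≈ -3.77.
|E| > 1: demand is elastic over this range.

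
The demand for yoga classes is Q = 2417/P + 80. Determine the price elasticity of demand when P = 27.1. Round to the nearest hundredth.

-0.53

At P = 27.1, Q = 169.1882.
dQ/dP = −2417/P² = −3.2911.
Point elasticity E = (dQ/dP)·(P/Q) = -3.2911 × 27.1/169.1882 ≈ -0.53.
|E| < 1, so demand is inelastic at this price.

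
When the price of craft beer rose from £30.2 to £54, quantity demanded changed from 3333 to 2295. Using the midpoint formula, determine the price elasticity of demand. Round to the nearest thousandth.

-0.652

%Δq = (2295 − 3333)/[(3333 + 2295)/2] = -1038/2814 ≈ -0.3689.
%Δp = (54 − 30.2)/[(30.2 + 54)/2] = 23.8/42.1 ≈ 0.5653.
Arc elasticity E = %Δq/%Δp ≈ -0.3689/0.5653 ≈ -0.652.
|E| < 1: demand is inelastic over this range.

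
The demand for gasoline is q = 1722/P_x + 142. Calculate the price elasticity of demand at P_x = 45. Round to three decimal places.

At P_x = 45, q = 180.2667.
dq/dP_x = −1722/P_x² = −0.8504.
Point elasticity E = (dq/dP_x)·(P_x/q) = -0.8504 × 45/180.2667 ≈ -0.212.
|E| < 1, so demand is inelastic at this price.

-0.212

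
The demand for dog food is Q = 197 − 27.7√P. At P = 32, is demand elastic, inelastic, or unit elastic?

elastic

At P = 32, Q = 40.3051.
dQ/dP = −27.7/(2√P) = −27.7/(2·5.6569).
Point elasticity E = (dQ/dP)·(P/Q) = -2.4484 × 32/40.3051 ≈ -1.944.
|E| ≈ 1.944 > 1, so demand is elastic.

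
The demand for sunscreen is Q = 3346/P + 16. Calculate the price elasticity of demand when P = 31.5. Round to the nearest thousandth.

-0.869

At P = 31.5, Q = 122.2222.
dQ/dP = −3346/P² = −3.3721.
Point elasticity E = (dQ/dP)·(P/Q) = -3.3721 × 31.5/122.2222 ≈ -0.869.
|E| < 1, so demand is inelastic at this price.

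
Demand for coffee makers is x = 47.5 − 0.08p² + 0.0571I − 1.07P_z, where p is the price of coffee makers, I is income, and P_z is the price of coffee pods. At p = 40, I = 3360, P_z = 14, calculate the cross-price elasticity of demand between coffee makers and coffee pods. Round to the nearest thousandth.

-0.155

Substituting, x = 47.5 − 0.08(40)² + 0.0571(3360) − 1.07(14) = 47.5 − 128 + 191.856 − 14.98 = 96.376.
∂x/∂P_z = −1.07, so E_xy = -1.07·(14/96.376) ≈ -0.155.
E_xy < 0: the goods are complements.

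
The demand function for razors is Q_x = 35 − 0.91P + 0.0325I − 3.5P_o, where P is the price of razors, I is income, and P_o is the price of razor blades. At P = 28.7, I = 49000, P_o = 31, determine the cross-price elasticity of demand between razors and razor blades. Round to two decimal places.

First evaluate Q_x: 35 − 0.91(28.7) + 0.0325(49000) − 3.5(31) = 35 − 26.117 + 1592.5 − 108.5 = 1492.883.
∂Q_x/∂P_o = −3.5, so E_xy = -3.5·(31/1492.883) ≈ -0.07.
E_xy < 0: the goods are complements.

-0.07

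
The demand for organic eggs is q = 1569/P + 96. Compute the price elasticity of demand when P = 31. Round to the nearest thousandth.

At P = 31, q = 146.6129.
dq/dP = −1569/P² = −1.6327.
Point elasticity E = (dq/dP)·(P/q) = -1.6327 × 31/146.6129 ≈ -0.345.
|E| < 1, so demand is inelastic at this price.

-0.345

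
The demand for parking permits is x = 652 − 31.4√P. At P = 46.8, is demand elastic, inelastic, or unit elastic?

At P = 46.8, x = 437.1909.
dx/dP = −31.4/(2√P) = −31.4/(2·6.8411).
Point elasticity E = (dx/dP)·(P/x) = -2.295 × 46.8/437.1909 ≈ -0.246.
|E| ≈ 0.246 < 1, so demand is inelastic.

inelastic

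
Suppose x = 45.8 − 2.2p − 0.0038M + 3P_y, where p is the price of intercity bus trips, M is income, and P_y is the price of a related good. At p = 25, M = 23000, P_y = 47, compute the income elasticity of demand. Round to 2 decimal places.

-1.97

First evaluate x: 45.8 − 2.2(25) − 0.0038(23000) + 3(47) = 45.8 − 55 − 87.4 + 141 = 44.4.
∂x/∂M = −0.0038, so E_I = -0.0038·(23000/44.4) ≈ -1.97.
E_I < 0: inferior good.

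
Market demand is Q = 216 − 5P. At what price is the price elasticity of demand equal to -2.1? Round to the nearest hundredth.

Set −bP/(a − bP) = −2.1 ⇒ bP = 2.1(a − bP) ⇒ bP(1+2.1) = 2.1·a.
P = 2.1·216/(5·3.1) ≈ 29.26.

29.26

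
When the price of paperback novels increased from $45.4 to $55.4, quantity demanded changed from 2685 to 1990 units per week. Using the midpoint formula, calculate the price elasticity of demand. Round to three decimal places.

%Δq = (1990 − 2685)/[(2685 + 1990)/2] = -695/2337.5 ≈ -0.2973.
%Δp = (55.4 − 45.4)/[(45.4 + 55.4)/2] = 10/50.4 ≈ 0.1984.
Arc elasticity E = %Δq/%Δp ≈ -0.2973/0.1984 ≈ -1.499.
|E| > 1: demand is elastic over this range.

-1.499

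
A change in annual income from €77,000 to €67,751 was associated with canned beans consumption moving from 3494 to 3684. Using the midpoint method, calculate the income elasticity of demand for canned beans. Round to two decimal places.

%ΔQ = (3684 − 3494)/[(3494+3684)/2] = 190/3589 ≈ 0.0529.
%ΔY = (67,751 − 77,000)/[(77,000+67,751)/2] = -9249/72375.5 ≈ -0.1278.
E_I = %ΔQ/%ΔY ≈ -0.41.
E_I < 0: inferior good.

-0.41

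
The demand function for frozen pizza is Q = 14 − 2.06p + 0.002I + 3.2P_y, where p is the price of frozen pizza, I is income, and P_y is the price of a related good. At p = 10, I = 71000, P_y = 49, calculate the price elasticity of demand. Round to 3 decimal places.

-0.070

Evaluating quantity at (p, I, P_y) gives Q = 14 − 2.06(10) + 0.002(71000) + 3.2(49) = 14 − 20.6 + 142 + 156.8 = 292.2.
∂Q/∂p = −2.06, so E_p = (−2.06)·(10/292.2) ≈ -0.070.
|E_p| < 1: demand is inelastic.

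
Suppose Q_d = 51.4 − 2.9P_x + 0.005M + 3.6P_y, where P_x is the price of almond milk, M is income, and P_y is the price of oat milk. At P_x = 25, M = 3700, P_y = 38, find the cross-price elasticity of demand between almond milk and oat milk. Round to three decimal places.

At the given point, Q_d = 51.4 − 2.9(25) + 0.005(3700) + 3.6(38) = 51.4 − 72.5 + 18.5 + 136.8 = 134.2.
∂Q_d/∂P_y = +3.6, so E_xy = 3.6·(38/134.2) ≈ 1.019.
E_xy > 0: the goods are substitutes.

1.019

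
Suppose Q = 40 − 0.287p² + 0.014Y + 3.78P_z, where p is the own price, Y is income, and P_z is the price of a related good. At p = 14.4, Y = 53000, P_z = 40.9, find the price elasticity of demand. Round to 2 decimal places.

Substituting, Q = 40 − 0.287(14.4)² + 0.014(53000) + 3.78(40.9) = 40 − 59.5123 + 742 + 154.602 = 877.0897.
∂Q/∂p = −2·0.287·p = -8.2656, so E_p = -8.2656·(14.4/877.0897) ≈ -0.14.
|E_p| < 1: demand is inelastic.

-0.14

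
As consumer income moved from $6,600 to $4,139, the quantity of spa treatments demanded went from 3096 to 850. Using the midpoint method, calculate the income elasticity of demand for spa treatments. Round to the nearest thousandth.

%ΔQ = (850 − 3096)/[(3096+850)/2] = -2246/1973 ≈ -1.1384.
%ΔY = (4,139 − 6,600)/[(6,600+4,139)/2] = -2461/5369.5 ≈ -0.4583.
E_I = %ΔQ/%ΔY ≈ 2.484.
E_I > 1: normal good (luxury).

2.484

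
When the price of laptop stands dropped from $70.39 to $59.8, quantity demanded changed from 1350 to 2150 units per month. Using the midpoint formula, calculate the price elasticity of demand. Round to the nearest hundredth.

-2.81

%Δq = (2150 − 1350)/[(1350 + 2150)/2] = 800/1750 ≈ 0.4571.
%ΔP = (59.8 − 70.39)/[(70.39 + 59.8)/2] = -10.59/65.095 ≈ -0.1627.
Arc elasticity E = %Δq/%ΔP ≈ 0.4571/-0.1627 ≈ -2.81.
|E| > 1: demand is elastic over this range.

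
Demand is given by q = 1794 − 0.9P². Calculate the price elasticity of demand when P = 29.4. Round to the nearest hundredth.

At P = 29.4, q = 1016.076.
dq/dP = −2·0.9·P = −52.92.
Point elasticity E = (dq/dP)·(P/q) = -52.92 × 29.4/1016.076 ≈ -1.53.
|E| > 1, so demand is elastic at this price.

-1.53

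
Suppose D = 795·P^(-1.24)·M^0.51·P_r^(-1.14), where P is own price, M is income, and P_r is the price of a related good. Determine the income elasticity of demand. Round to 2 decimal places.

0.51

For a Cobb–Douglas (constant-elasticity) form D = A·M^α·…, the elasticity with respect to M equals the exponent α at every point.
Here the exponent on M is 0.51, so the income elasticity of demand is 0.51.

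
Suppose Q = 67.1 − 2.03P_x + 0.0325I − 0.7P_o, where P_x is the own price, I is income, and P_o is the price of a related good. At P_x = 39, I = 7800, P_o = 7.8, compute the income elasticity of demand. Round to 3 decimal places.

1.074

Substituting, Q = 67.1 − 2.03(39) + 0.0325(7800) − 0.7(7.8) = 67.1 − 79.17 + 253.5 − 5.46 = 235.97.
∂Q/∂I = +0.0325, so E_I = 0.0325·(7800/235.97) ≈ 1.074.
E_I > 1: normal good (luxury).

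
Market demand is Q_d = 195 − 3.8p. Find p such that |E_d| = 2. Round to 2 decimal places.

Set −bp/(a − bp) = −2 ⇒ bp = 2(a − bp) ⇒ bp(1+2) = 2·a.
p = 2·195/(3.8·3) ≈ 34.21.

34.21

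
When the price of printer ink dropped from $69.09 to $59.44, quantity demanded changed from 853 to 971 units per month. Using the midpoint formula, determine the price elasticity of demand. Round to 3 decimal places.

-0.862

%Δq = (971 − 853)/[(853 + 971)/2] = 118/912 ≈ 0.1294.
%ΔP = (59.44 − 69.09)/[(69.09 + 59.44)/2] = -9.65/64.265 ≈ -0.1502.
Arc elasticity E = %Δq/%ΔP ≈ 0.1294/-0.1502 ≈ -0.862.
|E| < 1: demand is inelastic over this range.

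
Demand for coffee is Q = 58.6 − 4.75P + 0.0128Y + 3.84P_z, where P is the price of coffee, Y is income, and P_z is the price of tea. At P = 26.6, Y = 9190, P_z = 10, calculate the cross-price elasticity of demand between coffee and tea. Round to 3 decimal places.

Substituting, Q = 58.6 − 4.75(26.6) + 0.0128(9190) + 3.84(10) = 58.6 − 126.35 + 117.632 + 38.4 = 88.282.
∂Q/∂P_z = +3.84, so E_xy = 3.84·(10/88.282) ≈ 0.435.
E_xy > 0: the goods are substitutes.

0.435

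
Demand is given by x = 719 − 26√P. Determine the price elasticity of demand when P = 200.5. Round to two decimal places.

-0.52

At P = 200.5, x = 350.8451.
dx/dP = −26/(2√P) = −26/(2·14.1598).
Point elasticity E = (dx/dP)·(P/x) = -0.9181 × 200.5/350.8451 ≈ -0.52.
|E| < 1, so demand is inelastic at this price.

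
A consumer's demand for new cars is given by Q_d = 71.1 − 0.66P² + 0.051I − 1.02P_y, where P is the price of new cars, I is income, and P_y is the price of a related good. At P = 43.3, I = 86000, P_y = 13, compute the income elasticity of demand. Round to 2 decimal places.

Evaluating quantity at (P, I, P_y) gives Q_d = 71.1 − 0.66(43.3)² + 0.051(86000) − 1.02(13) = 71.1 − 1237.4274 + 4386 − 13.26 = 3206.4126.
∂Q_d/∂I = +0.051, so E_I = 0.051·(86000/3206.4126) ≈ 1.37.
E_I > 1: normal good (luxury).

1.37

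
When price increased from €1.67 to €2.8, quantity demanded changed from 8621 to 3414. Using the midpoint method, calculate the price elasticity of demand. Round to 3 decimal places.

-1.711

%Δq = (3414 − 8621)/[(8621 + 3414)/2] = -5207/6017.5 ≈ -0.8653.
%ΔP = (2.8 − 1.67)/[(1.67 + 2.8)/2] = 1.13/2.235 ≈ 0.5056.
Arc elasticity E = %Δq/%ΔP ≈ -0.8653/0.5056 ≈ -1.711.
|E| > 1: demand is elastic over this range.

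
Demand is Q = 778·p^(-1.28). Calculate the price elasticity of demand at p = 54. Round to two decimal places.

For a Cobb–Douglas (constant-elasticity) form Q = A·p^α·…, the elasticity with respect to p equals the exponent α at every point.
Here the exponent on p is -1.28, so the price elasticity of demand is -1.28.

-1.28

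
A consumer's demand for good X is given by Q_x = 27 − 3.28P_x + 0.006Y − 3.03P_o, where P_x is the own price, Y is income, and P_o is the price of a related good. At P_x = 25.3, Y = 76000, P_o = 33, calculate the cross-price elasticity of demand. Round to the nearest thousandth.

Substituting, Q_x = 27 − 3.28(25.3) + 0.006(76000) − 3.03(33) = 27 − 82.984 + 456 − 99.99 = 300.026.
∂Q_x/∂P_o = −3.03, so E_xy = -3.03·(33/300.026) ≈ -0.333.
E_xy < 0: the goods are complements.

-0.333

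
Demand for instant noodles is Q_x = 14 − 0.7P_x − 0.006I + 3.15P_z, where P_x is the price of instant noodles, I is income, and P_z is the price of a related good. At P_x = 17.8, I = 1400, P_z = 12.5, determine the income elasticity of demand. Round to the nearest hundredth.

-0.26

Substituting, Q_x = 14 − 0.7(17.8) − 0.006(1400) + 3.15(12.5) = 14 − 12.46 − 8.4 + 39.375 = 32.515.
∂Q_x/∂I = −0.006, so E_I = -0.006·(1400/32.515) ≈ -0.26.
E_I < 0: inferior good.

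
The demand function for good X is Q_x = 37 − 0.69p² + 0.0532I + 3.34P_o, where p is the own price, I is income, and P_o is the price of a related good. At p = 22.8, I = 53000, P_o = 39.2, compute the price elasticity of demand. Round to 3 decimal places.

First evaluate Q_x: 37 − 0.69(22.8)² + 0.0532(53000) + 3.34(39.2) = 37 − 358.6896 + 2819.6 + 130.928 = 2628.8384.
∂Q_x/∂p = −2·0.69·p = -31.464, so E_p = -31.464·(22.8/2628.8384) ≈ -0.273.
|E_p| < 1: demand is inelastic.

-0.273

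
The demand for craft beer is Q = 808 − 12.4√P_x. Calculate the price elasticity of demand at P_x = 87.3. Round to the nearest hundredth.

-0.08

At P_x = 87.3, Q = 692.1413.
dQ/dP_x = −12.4/(2√P_x) = −12.4/(2·9.3434).
Point elasticity E = (dQ/dP_x)·(P_x/Q) = -0.6636 × 87.3/692.1413 ≈ -0.08.
|E| < 1, so demand is inelastic at this price.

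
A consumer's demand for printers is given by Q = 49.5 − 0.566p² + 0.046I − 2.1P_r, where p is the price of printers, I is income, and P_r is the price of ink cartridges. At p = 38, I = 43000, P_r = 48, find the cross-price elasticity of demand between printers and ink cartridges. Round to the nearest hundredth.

First evaluate Q: 49.5 − 0.566(38)² + 0.046(43000) − 2.1(48) = 49.5 − 817.304 + 1978 − 100.8 = 1109.396.
∂Q/∂P_r = −2.1, so E_xy = -2.1·(48/1109.396) ≈ -0.09.
E_xy < 0: the goods are complements.

-0.09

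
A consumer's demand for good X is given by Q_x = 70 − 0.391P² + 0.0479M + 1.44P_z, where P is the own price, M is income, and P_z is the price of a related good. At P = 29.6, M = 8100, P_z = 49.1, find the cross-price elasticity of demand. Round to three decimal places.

At the given point, Q_x = 70 − 0.391(29.6)² + 0.0479(8100) + 1.44(49.1) = 70 − 342.5786 + 387.99 + 70.704 = 186.1154.
∂Q_x/∂P_z = +1.44, so E_xy = 1.44·(49.1/186.1154) ≈ 0.380.
E_xy > 0: the goods are substitutes.

0.380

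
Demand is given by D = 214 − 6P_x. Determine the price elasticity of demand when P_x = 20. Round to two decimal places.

At P_x = 20, D = 94.
dD/dP_x = −6.
Point elasticity E = (dD/dP_x)·(P_x/D) = -6 × 20/94 ≈ -1.28.
|E| > 1, so demand is elastic at this price.

-1.28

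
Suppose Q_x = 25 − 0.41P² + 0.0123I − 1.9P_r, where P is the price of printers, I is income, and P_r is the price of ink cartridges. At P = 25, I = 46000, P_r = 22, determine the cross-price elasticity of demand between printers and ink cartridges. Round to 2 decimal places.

At the given point, Q_x = 25 − 0.41(25)² + 0.0123(46000) − 1.9(22) = 25 − 256.25 + 565.8 − 41.8 = 292.75.
∂Q_x/∂P_r = −1.9, so E_xy = -1.9·(22/292.75) ≈ -0.14.
E_xy < 0: the goods are complements.

-0.14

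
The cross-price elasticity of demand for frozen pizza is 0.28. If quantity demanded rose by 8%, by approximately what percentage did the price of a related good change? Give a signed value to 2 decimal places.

%ΔQ ≈ E × %ΔP_y ⇒ %ΔP_y = %ΔQ / E = (8%)/(0.28) ≈ 28.57%.

28.57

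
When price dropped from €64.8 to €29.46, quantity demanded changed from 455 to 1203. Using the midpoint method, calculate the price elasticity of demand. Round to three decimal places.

-1.203

%ΔQ = (1203 − 455)/[(455 + 1203)/2] = 748/829 ≈ 0.9023.
%ΔP = (29.46 − 64.8)/[(64.8 + 29.46)/2] = -35.34/47.13 ≈ -0.7498.
Arc elasticity E = %ΔQ/%ΔP ≈ 0.9023/-0.7498 ≈ -1.203.
|E| > 1: demand is elastic over this range.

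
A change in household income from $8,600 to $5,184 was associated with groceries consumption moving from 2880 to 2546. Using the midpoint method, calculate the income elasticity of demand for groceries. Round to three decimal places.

%ΔQ = (2546 − 2880)/[(2880+2546)/2] = -334/2713 ≈ -0.1231.
%ΔY = (5,184 − 8,600)/[(8,600+5,184)/2] = -3416/6892 ≈ -0.4956.
E_I = %ΔQ/%ΔY ≈ 0.248.
E_I ∈ (0,1): normal good (necessity).

0.248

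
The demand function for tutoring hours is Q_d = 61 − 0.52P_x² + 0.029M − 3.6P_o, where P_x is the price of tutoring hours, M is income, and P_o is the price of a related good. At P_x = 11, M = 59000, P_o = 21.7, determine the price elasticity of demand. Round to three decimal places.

-0.077

At the given point, Q_d = 61 − 0.52(11)² + 0.029(59000) − 3.6(21.7) = 61 − 62.92 + 1711 − 78.12 = 1630.96.
∂Q_d/∂P_x = −2·0.52·P_x = -11.44, so E_p = -11.44·(11/1630.96) ≈ -0.077.
|E_p| < 1: demand is inelastic.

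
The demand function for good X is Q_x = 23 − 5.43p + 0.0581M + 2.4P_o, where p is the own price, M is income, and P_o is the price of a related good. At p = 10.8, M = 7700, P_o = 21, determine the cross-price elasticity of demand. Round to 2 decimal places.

Q_x = 23 − 5.43(10.8) + 0.0581(7700) + 2.4(21) = 23 − 58.644 + 447.37 + 50.4 = 462.126.
∂Q_x/∂P_o = +2.4, so E_xy = 2.4·(21/462.126) ≈ 0.11.
E_xy > 0: the goods are substitutes.

0.11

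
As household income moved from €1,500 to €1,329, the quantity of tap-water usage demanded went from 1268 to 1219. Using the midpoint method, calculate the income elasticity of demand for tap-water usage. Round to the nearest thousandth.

0.326

%ΔQ = (1219 − 1268)/[(1268+1219)/2] = -49/1243.5 ≈ -0.0394.
%ΔY = (1,329 − 1,500)/[(1,500+1,329)/2] = -171/1414.5 ≈ -0.1209.
E_I = %ΔQ/%ΔY ≈ 0.326.
E_I ∈ (0,1): normal good (necessity).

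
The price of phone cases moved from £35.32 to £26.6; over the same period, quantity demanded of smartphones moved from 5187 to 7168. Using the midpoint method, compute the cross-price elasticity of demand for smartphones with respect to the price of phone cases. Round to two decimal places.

-1.14

%ΔQ_x = (7168 − 5187)/[(5187+7168)/2] = 1981/6177.5 ≈ 0.3207.
%ΔP_y = (26.6 − 35.32)/[(35.32+26.6)/2] ≈ -0.2817.
E_xy = 0.3207/-0.2817 ≈ -1.14.
E_xy < 0, so smartphones and phone cases are complements.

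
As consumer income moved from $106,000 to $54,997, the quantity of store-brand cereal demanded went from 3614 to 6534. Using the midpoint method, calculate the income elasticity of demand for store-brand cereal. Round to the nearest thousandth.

-0.908

%ΔQ = (6534 − 3614)/[(3614+6534)/2] = 2920/5074 ≈ 0.5755.
%ΔI = (54,997 − 106,000)/[(106,000+54,997)/2] = -51003/80498.5 ≈ -0.6336.
E_I = %ΔQ/%ΔI ≈ -0.908.
E_I < 0: inferior good.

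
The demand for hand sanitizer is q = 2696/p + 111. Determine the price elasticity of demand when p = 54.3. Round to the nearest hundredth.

-0.31

At p = 54.3, q = 160.6501.
dq/dp = −2696/p² = −0.9144.
Point elasticity E = (dq/dp)·(p/q) = -0.9144 × 54.3/160.6501 ≈ -0.31.
|E| < 1, so demand is inelastic at this price.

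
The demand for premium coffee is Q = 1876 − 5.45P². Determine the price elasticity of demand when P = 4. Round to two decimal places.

At P = 4, Q = 1788.8.
dQ/dP = −2·5.45·P = −43.6.
Point elasticity E = (dQ/dP)·(P/Q) = -43.6 × 4/1788.8 ≈ -0.10.
|E| < 1, so demand is inelastic at this price.

-0.10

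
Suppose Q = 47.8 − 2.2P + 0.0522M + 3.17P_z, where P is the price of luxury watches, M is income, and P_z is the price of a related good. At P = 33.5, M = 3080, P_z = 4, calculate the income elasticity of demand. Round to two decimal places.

Evaluating quantity at (P, M, P_z) gives Q = 47.8 − 2.2(33.5) + 0.0522(3080) + 3.17(4) = 47.8 − 73.7 + 160.776 + 12.68 = 147.556.
∂Q/∂M = +0.0522, so E_I = 0.0522·(3080/147.556) ≈ 1.09.
E_I > 1: normal good (luxury).

1.09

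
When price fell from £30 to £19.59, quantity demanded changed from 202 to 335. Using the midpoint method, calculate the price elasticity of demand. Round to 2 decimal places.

-1.18

%Δq = (335 − 202)/[(202 + 335)/2] = 133/268.5 ≈ 0.4953.
%ΔP = (19.59 − 30)/[(30 + 19.59)/2] = -10.41/24.795 ≈ -0.4198.
Arc elasticity E = %Δq/%ΔP ≈ 0.4953/-0.4198 ≈ -1.18.
|E| > 1: demand is elastic over this range.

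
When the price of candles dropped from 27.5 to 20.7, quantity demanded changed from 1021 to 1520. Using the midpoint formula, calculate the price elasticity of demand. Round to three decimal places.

-1.392

%ΔQ = (1520 − 1021)/[(1021 + 1520)/2] = 499/1270.5 ≈ 0.3928.
%Δp = (20.7 − 27.5)/[(27.5 + 20.7)/2] = -6.8/24.1 ≈ -0.2822.
Arc elasticity E = %ΔQ/%Δp ≈ 0.3928/-0.2822 ≈ -1.392.
|E| > 1: demand is elastic over this range.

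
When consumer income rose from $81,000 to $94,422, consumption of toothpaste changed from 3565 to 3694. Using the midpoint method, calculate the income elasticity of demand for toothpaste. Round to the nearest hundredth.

%ΔQ = (3694 − 3565)/[(3565+3694)/2] = 129/3629.5 ≈ 0.0355.
%ΔY = (94,422 − 81,000)/[(81,000+94,422)/2] = 13422/87711 ≈ 0.1530.
E_I = %ΔQ/%ΔY ≈ 0.23.
E_I ∈ (0,1): normal good (necessity).

0.23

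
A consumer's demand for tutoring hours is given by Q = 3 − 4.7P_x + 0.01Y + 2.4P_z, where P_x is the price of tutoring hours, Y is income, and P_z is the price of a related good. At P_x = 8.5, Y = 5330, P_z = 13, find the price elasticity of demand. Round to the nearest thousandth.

First evaluate Q: 3 − 4.7(8.5) + 0.01(5330) + 2.4(13) = 3 − 39.95 + 53.3 + 31.2 = 47.55.
∂Q/∂P_x = −4.7, so E_p = (−4.7)·(8.5/47.55) ≈ -0.840.
|E_p| < 1: demand is inelastic.

-0.840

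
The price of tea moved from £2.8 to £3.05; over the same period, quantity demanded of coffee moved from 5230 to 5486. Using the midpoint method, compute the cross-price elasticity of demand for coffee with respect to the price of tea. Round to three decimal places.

0.559

%ΔQ_x = (5486 − 5230)/[(5230+5486)/2] = 256/5358 ≈ 0.0478.
%ΔP_y = (3.05 − 2.8)/[(2.8+3.05)/2] ≈ 0.0855.
E_xy = 0.0478/0.0855 ≈ 0.559.
E_xy > 0, so coffee and tea are substitutes.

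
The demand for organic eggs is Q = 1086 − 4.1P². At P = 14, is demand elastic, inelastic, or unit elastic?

At P = 14, Q = 282.4.
dQ/dP = −2·4.1·P = −114.8.
Point elasticity E = (dQ/dP)·(P/Q) = -114.8 × 14/282.4 ≈ -5.691.
|E| ≈ 5.691 > 1, so demand is elastic.

elastic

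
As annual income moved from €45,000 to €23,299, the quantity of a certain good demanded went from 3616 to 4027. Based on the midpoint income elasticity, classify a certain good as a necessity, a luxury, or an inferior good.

%ΔQ = (4027 − 3616)/[(3616+4027)/2] = 411/3821.5 ≈ 0.1075.
%ΔM = (23,299 − 45,000)/[(45,000+23,299)/2] = -21701/34149.5 ≈ -0.6355.
E_I = %ΔQ/%ΔM ≈ -0.169.
E_I < 0: inferior good.

inferior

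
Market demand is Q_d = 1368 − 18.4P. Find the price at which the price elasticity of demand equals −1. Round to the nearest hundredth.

37.17

For linear demand Q_d = a − bP, E = −bP/(a − bP). |E| = 1 ⇒ bP = a − bP ⇒ P = a/(2b).
P = 1368/(2·18.4) ≈ 37.17.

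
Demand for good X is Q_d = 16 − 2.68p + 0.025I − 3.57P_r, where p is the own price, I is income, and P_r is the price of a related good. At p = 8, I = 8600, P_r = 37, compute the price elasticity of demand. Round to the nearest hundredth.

Q_d = 16 − 2.68(8) + 0.025(8600) − 3.57(37) = 16 − 21.44 + 215 − 132.09 = 77.47.
∂Q_d/∂p = −2.68, so E_p = (−2.68)·(8/77.47) ≈ -0.28.
|E_p| < 1: demand is inelastic.

-0.28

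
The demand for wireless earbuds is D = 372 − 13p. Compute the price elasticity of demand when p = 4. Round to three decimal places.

-0.163

At p = 4, D = 320.
dD/dp = −13.
Point elasticity E = (dD/dp)·(p/D) = -13 × 4/320 ≈ -0.163.
|E| < 1, so demand is inelastic at this price.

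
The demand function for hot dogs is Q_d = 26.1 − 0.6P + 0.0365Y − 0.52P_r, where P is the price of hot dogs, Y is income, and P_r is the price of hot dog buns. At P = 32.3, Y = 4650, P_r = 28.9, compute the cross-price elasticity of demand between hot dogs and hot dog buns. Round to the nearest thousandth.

At the given point, Q_d = 26.1 − 0.6(32.3) + 0.0365(4650) − 0.52(28.9) = 26.1 − 19.38 + 169.725 − 15.028 = 161.417.
∂Q_d/∂P_r = −0.52, so E_xy = -0.52·(28.9/161.417) ≈ -0.093.
E_xy < 0: the goods are complements.

-0.093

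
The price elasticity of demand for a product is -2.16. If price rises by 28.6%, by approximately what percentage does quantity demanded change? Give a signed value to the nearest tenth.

-61.8

%ΔQ ≈ E × %ΔP = (-2.16) × (28.6%) ≈ -61.8%.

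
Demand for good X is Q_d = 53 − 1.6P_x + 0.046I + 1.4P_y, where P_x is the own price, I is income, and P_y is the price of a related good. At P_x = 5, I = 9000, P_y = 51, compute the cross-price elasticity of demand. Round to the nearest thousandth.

0.135

First evaluate Q_d: 53 − 1.6(5) + 0.046(9000) + 1.4(51) = 53 − 8 + 414 + 71.4 = 530.4.
∂Q_d/∂P_y = +1.4, so E_xy = 1.4·(51/530.4) ≈ 0.135.
E_xy > 0: the goods are substitutes.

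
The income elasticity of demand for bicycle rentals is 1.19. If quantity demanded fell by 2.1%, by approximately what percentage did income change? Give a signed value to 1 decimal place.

-1.8

%ΔQ ≈ E × %ΔI ⇒ %ΔI = %ΔQ / E = (-2.1%)/(1.19) ≈ -1.8%.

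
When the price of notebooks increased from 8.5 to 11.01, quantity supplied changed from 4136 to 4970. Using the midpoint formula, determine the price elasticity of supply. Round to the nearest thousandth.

%Δq = (4970 − 4136)/[(4136 + 4970)/2] = 834/4553 ≈ 0.1832.
%ΔP = (11.01 − 8.5)/[(8.5 + 11.01)/2] = 2.51/9.755 ≈ 0.2573.
Arc elasticity E = %Δq/%ΔP ≈ 0.1832/0.2573 ≈ 0.712.
|E| < 1: supply is inelastic over this range.

0.712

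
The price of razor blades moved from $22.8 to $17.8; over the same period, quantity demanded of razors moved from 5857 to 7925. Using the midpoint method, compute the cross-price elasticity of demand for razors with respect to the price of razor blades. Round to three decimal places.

%ΔQ_x = (7925 − 5857)/[(5857+7925)/2] = 2068/6891 ≈ 0.3001.
%ΔP_y = (17.8 − 22.8)/[(22.8+17.8)/2] ≈ -0.2463.
E_xy = 0.3001/-0.2463 ≈ -1.218.
E_xy < 0, so razors and razor blades are complements.

-1.218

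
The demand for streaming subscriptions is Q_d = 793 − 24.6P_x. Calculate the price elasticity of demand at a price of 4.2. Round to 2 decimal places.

-0.15

At P_x = 4.2, Q_d = 689.68.
dQ_d/dP_x = −24.6.
Point elasticity E = (dQ_d/dP_x)·(P_x/Q_d) = -24.6 × 4.2/689.68 ≈ -0.15.
|E| < 1, so demand is inelastic at this price.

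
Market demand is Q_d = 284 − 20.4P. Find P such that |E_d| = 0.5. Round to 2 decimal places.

4.64

Set −bP/(a − bP) = −0.5 ⇒ bP = 0.5(a − bP) ⇒ bP(1+0.5) = 0.5·a.
P = 0.5·284/(20.4·1.5) ≈ 4.64.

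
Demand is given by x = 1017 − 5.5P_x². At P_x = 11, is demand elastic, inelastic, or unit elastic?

elastic

At P_x = 11, x = 351.5.
dx/dP_x = −2·5.5·P_x = −121.
Point elasticity E = (dx/dP_x)·(P_x/x) = -121 × 11/351.5 ≈ -3.787.
|E| ≈ 3.787 > 1, so demand is elastic.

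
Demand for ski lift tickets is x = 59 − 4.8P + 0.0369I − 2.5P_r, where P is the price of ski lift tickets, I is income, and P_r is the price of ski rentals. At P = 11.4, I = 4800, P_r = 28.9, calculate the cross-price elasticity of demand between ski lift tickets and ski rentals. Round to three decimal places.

-0.662

x = 59 − 4.8(11.4) + 0.0369(4800) − 2.5(28.9) = 59 − 54.72 + 177.12 − 72.25 = 109.15.
∂x/∂P_r = −2.5, so E_xy = -2.5·(28.9/109.15) ≈ -0.662.
E_xy < 0: the goods are complements.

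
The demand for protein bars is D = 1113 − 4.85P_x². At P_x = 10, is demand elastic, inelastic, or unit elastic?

elastic

At P_x = 10, D = 628.
dD/dP_x = −2·4.85·P_x = −97.
Point elasticity E = (dD/dP_x)·(P_x/D) = -97 × 10/628 ≈ -1.545.
|E| ≈ 1.545 > 1, so demand is elastic.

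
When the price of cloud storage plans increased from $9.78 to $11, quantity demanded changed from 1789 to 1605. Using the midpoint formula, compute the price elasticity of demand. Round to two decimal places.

%ΔQ = (1605 − 1789)/[(1789 + 1605)/2] = -184/1697 ≈ -0.1084.
%ΔP = (11 − 9.78)/[(9.78 + 11)/2] = 1.22/10.39 ≈ 0.1174.
Arc elasticity E = %ΔQ/%ΔP ≈ -0.1084/0.1174 ≈ -0.92.
|E| < 1: demand is inelastic over this range.

-0.92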